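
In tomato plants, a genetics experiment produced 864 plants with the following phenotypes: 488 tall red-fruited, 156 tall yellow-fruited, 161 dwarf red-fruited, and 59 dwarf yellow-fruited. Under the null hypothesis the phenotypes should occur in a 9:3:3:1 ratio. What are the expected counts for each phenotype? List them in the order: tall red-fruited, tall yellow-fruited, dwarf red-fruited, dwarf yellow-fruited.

Expected counts for N = 864 under a 9:3:3:1 ratio (total parts = 16):
  tall red-fruited: 864 × 9/16 = 486
  tall yellow-fruited: 864 × 3/16 = 162
  dwarf red-fruited: 864 × 3/16 = 162
  dwarf yellow-fruited: 864 × 1/16 = 54

486, 162, 162, 54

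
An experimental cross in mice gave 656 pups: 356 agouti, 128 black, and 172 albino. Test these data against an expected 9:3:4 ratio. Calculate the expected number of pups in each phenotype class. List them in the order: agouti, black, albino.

Under the 9:3:4 hypothesis (Σ ratio = 16, N = 656):
  agouti: 656 × 9/16 = 369
  black: 656 × 3/16 = 123
  albino: 656 × 4/16 = 164

369, 123, 164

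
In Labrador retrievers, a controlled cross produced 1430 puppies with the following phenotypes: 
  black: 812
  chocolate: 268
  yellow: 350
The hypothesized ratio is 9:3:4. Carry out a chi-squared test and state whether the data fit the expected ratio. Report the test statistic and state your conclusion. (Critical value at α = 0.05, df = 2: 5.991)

Under the 9:3:4 hypothesis (Σ ratio = 16, N = 1430):
  black: 1430 × 9/16 = 804.375
  chocolate: 1430 × 3/16 = 268.125
  yellow: 1430 × 4/16 = 357.5
χ² = Σ (O − E)² / E
  black: (812 − 804.375)² / 804.375 = 0.0723
  chocolate: (268 − 268.125)² / 268.125 = 0.0001
  yellow: (350 − 357.5)² / 357.5 = 0.1573
χ² = 0.0723 + 0.0001 + 0.1573 = 0.2297 ≈ 0.230
Degrees of freedom = 3 − 1 = 2; critical value at α = 0.05 is 5.991.
Since 0.230 < 5.991, we fail to reject the null hypothesis — the data are consistent with the 9:3:4 ratio.

0.230; consistent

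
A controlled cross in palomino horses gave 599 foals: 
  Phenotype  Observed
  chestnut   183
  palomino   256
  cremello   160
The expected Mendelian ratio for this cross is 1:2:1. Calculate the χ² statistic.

14.402

The 1:2:1 ratio has 4 parts, so with N = 599 the expected counts are:
  chestnut: 599 × 1/4 = 149.75
  palomino: 599 × 2/4 = 299.5
  cremello: 599 × 1/4 = 149.75
χ² = Σ (O − E)² / E
  chestnut: (183 − 149.75)² / 149.75 = 7.3827
  palomino: (256 − 299.5)² / 299.5 = 6.3180
  cremello: (160 − 149.75)² / 149.75 = 0.7016
χ² = 7.3827 + 6.3180 + 0.7016 = 14.4023 ≈ 14.402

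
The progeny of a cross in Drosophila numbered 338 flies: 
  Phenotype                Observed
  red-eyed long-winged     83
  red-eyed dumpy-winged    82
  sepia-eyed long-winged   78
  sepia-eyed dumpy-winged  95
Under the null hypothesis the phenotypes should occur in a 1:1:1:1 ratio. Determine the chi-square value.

Under the 1:1:1:1 hypothesis (Σ ratio = 4, N = 338):
  red-eyed long-winged: 338 × 1/4 = 84.5
  red-eyed dumpy-winged: 338 × 1/4 = 84.5
  sepia-eyed long-winged: 338 × 1/4 = 84.5
  sepia-eyed dumpy-winged: 338 × 1/4 = 84.5
χ² = Σ (O − E)² / E
  red-eyed long-winged: (83 − 84.5)² / 84.5 = 0.0266
  red-eyed dumpy-winged: (82 − 84.5)² / 84.5 = 0.0740
  sepia-eyed long-winged: (78 − 84.5)² / 84.5 = 0.5000
  sepia-eyed dumpy-winged: (95 − 84.5)² / 84.5 = 1.3047
χ² = 0.0266 + 0.0740 + 0.5000 + 1.3047 = 1.9053 ≈ 1.905

1.905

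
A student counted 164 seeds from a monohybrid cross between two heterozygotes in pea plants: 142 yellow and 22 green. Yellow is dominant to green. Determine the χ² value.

11.740

For a monohybrid cross between heterozygotes with complete dominance, the expected phenotypic ratio is 3:1.
Under the 3:1 hypothesis (Σ ratio = 4, N = 164):
  yellow: 164 × 3/4 = 123
  green: 164 × 1/4 = 41
χ² = Σ (O − E)² / E
  yellow: (142 − 123)² / 123 = 2.9350
  green: (22 − 41)² / 41 = 8.8049
χ² = 2.9350 + 8.8049 = 11.7399 ≈ 11.740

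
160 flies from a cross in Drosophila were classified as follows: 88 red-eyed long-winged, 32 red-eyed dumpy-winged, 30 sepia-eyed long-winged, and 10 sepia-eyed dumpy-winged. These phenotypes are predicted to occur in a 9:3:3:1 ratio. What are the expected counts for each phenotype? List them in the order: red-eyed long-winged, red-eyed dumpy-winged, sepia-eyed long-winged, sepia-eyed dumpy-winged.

90, 30, 30, 10

Total ratio parts = 16. Expected numbers out of 160:
  red-eyed long-winged: 160 × 9/16 = 90
  red-eyed dumpy-winged: 160 × 3/16 = 30
  sepia-eyed long-winged: 160 × 3/16 = 30
  sepia-eyed dumpy-winged: 160 × 1/16 = 10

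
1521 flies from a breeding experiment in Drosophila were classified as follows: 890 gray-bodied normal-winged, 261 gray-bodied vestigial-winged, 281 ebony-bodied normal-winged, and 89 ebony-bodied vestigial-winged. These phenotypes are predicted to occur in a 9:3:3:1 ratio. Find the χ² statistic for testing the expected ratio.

Expected counts for N = 1521 under a 9:3:3:1 ratio (total parts = 16):
  gray-bodied normal-winged: 1521 × 9/16 = 855.5625
  gray-bodied vestigial-winged: 1521 × 3/16 = 285.1875
  ebony-bodied normal-winged: 1521 × 3/16 = 285.1875
  ebony-bodied vestigial-winged: 1521 × 1/16 = 95.0625
χ² = Σ (O − E)² / E
  gray-bodied normal-winged: (890 − 855.5625)² / 855.5625 = 1.3862
  gray-bodied vestigial-winged: (261 − 285.1875)² / 285.1875 = 2.0514
  ebony-bodied normal-winged: (281 − 285.1875)² / 285.1875 = 0.0615
  ebony-bodied vestigial-winged: (89 − 95.0625)² / 95.0625 = 0.3866
χ² = 1.3862 + 2.0514 + 0.0615 + 0.3866 = 3.8857 ≈ 3.886

3.886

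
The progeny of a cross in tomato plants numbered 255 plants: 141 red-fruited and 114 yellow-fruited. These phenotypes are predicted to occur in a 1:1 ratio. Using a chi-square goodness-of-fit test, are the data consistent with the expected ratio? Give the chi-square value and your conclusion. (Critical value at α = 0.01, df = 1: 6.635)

Total ratio parts = 2. Expected numbers out of 255:
  red-fruited: 255 × 1/2 = 127.5
  yellow-fruited: 255 × 1/2 = 127.5
χ² = Σ (O − E)² / E
  red-fruited: (141 − 127.5)² / 127.5 = 1.4294
  yellow-fruited: (114 − 127.5)² / 127.5 = 1.4294
χ² = 1.4294 + 1.4294 = 2.8588 ≈ 2.859
Degrees of freedom = 2 − 1 = 1; critical value at α = 0.01 is 6.635.
Since 2.859 < 6.635, we fail to reject the null hypothesis — the data are consistent with the 1:1 ratio.

2.859; consistent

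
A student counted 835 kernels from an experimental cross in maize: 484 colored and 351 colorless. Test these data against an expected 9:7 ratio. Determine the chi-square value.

Under the 9:7 hypothesis (Σ ratio = 16, N = 835):
  colored: 835 × 9/16 = 469.6875
  colorless: 835 × 7/16 = 365.3125
χ² = Σ (O − E)² / E
  colored: (484 − 469.6875)² / 469.6875 = 0.4361
  colorless: (351 − 365.3125)² / 365.3125 = 0.5607
χ² = 0.4361 + 0.5607 = 0.9968 ≈ 0.997

0.997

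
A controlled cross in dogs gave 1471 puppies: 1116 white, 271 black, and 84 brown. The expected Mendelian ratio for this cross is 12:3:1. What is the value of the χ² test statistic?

The 12:3:1 ratio has 16 parts, so with N = 1471 the expected counts are:
  white: 1471 × 12/16 = 1103.25
  black: 1471 × 3/16 = 275.8125
  brown: 1471 × 1/16 = 91.9375
χ² = Σ (O − E)² / E
  white: (1116 − 1103.25)² / 1103.25 = 0.1473
  black: (271 − 275.8125)² / 275.8125 = 0.0840
  brown: (84 − 91.9375)² / 91.9375 = 0.6853
χ² = 0.1473 + 0.0840 + 0.6853 = 0.9166 ≈ 0.917

0.917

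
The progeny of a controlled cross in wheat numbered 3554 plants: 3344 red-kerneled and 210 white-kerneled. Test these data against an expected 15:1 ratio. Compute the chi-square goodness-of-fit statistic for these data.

0.706

The 15:1 ratio has 16 parts, so with N = 3554 the expected counts are:
  red-kerneled: 3554 × 15/16 = 3331.875
  white-kerneled: 3554 × 1/16 = 222.125
χ² = Σ (O − E)² / E
  red-kerneled: (3344 − 3331.875)² / 3331.875 = 0.0441
  white-kerneled: (210 − 222.125)² / 222.125 = 0.6619
χ² = 0.0441 + 0.6619 = 0.706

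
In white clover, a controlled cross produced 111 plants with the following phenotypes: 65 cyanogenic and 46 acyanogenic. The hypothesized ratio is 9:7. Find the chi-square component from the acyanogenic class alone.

Expected counts for N = 111 under a 9:7 ratio (total parts = 16):
  cyanogenic: 111 × 9/16 = 62.4375
  acyanogenic: 111 × 7/16 = 48.5625
Contribution of acyanogenic: (46 − 48.5625)² / 48.5625 = 0.1352

0.135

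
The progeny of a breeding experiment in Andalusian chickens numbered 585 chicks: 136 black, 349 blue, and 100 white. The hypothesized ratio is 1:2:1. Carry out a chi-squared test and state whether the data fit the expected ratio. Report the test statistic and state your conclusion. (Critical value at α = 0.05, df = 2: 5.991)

Under the 1:2:1 hypothesis (Σ ratio = 4, N = 585):
  black: 585 × 1/4 = 146.25
  blue: 585 × 2/4 = 292.5
  white: 585 × 1/4 = 146.25
χ² = Σ (O − E)² / E
  black: (136 − 146.25)² / 146.25 = 0.7184
  blue: (349 − 292.5)² / 292.5 = 10.9137
  white: (100 − 146.25)² / 146.25 = 14.6261
χ² = 0.7184 + 10.9137 + 14.6261 = 26.2582 ≈ 26.258
Degrees of freedom = 3 − 1 = 2; critical value at α = 0.05 is 5.991.
Since 26.258 > 5.991, we reject the null hypothesis — the data do not fit the 1:2:1 ratio.

26.258; not consistent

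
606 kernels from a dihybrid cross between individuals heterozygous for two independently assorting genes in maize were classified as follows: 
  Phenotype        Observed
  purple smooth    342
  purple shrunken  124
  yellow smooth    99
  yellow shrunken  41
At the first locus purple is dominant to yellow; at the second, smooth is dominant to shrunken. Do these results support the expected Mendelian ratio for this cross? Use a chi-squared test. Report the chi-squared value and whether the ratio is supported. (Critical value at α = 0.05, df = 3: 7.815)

3.091; consistent

A dihybrid F₂ with independent assortment and complete dominance at both loci gives a 9:3:3:1 phenotypic ratio.
Total ratio parts = 16. Expected numbers out of 606:
  purple smooth: 606 × 9/16 = 340.875
  purple shrunken: 606 × 3/16 = 113.625
  yellow smooth: 606 × 3/16 = 113.625
  yellow shrunken: 606 × 1/16 = 37.875
χ² = Σ (O − E)² / E
  purple smooth: (342 − 340.875)² / 340.875 = 0.0037
  purple shrunken: (124 − 113.625)² / 113.625 = 0.9473
  yellow smooth: (99 − 113.625)² / 113.625 = 1.8824
  yellow shrunken: (41 − 37.875)² / 37.875 = 0.2578
χ² = 0.0037 + 0.9473 + 1.8824 + 0.2578 = 3.0912 ≈ 3.091
Degrees of freedom = 4 − 1 = 3; critical value at α = 0.05 is 7.815.
Since 3.091 < 7.815, we fail to reject the null hypothesis — the data are consistent with the 9:3:3:1 ratio.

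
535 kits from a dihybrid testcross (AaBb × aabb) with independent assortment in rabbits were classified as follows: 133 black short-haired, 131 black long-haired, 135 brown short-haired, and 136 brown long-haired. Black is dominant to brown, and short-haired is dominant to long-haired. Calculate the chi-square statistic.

A dihybrid testcross with independent assortment gives a 1:1:1:1 ratio.
Under the 1:1:1:1 hypothesis (Σ ratio = 4, N = 535):
  black short-haired: 535 × 1/4 = 133.75
  black long-haired: 535 × 1/4 = 133.75
  brown short-haired: 535 × 1/4 = 133.75
  brown long-haired: 535 × 1/4 = 133.75
χ² = Σ (O − E)² / E
  black short-haired: (133 − 133.75)² / 133.75 = 0.0042
  black long-haired: (131 − 133.75)² / 133.75 = 0.0565
  brown short-haired: (135 − 133.75)² / 133.75 = 0.0117
  brown long-haired: (136 − 133.75)² / 133.75 = 0.0379
χ² = 0.0042 + 0.0565 + 0.0117 + 0.0379 = 0.1103 ≈ 0.110

0.110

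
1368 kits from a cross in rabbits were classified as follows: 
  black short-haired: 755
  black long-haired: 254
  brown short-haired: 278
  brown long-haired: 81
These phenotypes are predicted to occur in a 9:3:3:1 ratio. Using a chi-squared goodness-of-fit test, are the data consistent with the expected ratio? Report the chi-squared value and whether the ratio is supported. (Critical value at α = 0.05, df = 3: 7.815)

2.337; consistent

Expected counts for N = 1368 under a 9:3:3:1 ratio (total parts = 16):
  black short-haired: 1368 × 9/16 = 769.5
  black long-haired: 1368 × 3/16 = 256.5
  brown short-haired: 1368 × 3/16 = 256.5
  brown long-haired: 1368 × 1/16 = 85.5
χ² = Σ (O − E)² / E
  black short-haired: (755 − 769.5)² / 769.5 = 0.2732
  black long-haired: (254 − 256.5)² / 256.5 = 0.0244
  brown short-haired: (278 − 256.5)² / 256.5 = 1.8021
  brown long-haired: (81 − 85.5)² / 85.5 = 0.2368
χ² = 0.2732 + 0.0244 + 1.8021 + 0.2368 = 2.3365 ≈ 2.337
Degrees of freedom = 4 − 1 = 3; critical value at α = 0.05 is 7.815.
Since 2.337 < 7.815, we fail to reject the null hypothesis — the data are consistent with the 9:3:3:1 ratio.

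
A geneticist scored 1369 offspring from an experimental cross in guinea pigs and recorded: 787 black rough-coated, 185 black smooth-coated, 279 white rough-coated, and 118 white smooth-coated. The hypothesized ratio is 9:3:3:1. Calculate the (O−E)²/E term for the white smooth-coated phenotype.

12.297

The 9:3:3:1 ratio has 16 parts, so with N = 1369 the expected counts are:
  black rough-coated: 1369 × 9/16 = 770.0625
  black smooth-coated: 1369 × 3/16 = 256.6875
  white rough-coated: 1369 × 3/16 = 256.6875
  white smooth-coated: 1369 × 1/16 = 85.5625
Contribution of white smooth-coated: (118 − 85.5625)² / 85.5625 = 12.2973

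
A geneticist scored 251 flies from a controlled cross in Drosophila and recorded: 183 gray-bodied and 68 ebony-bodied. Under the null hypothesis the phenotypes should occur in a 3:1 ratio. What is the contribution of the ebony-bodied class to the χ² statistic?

0.439

Under the 3:1 hypothesis (Σ ratio = 4, N = 251):
  gray-bodied: 251 × 3/4 = 188.25
  ebony-bodied: 251 × 1/4 = 62.75
Contribution of ebony-bodied: (68 − 62.75)² / 62.75 = 0.4392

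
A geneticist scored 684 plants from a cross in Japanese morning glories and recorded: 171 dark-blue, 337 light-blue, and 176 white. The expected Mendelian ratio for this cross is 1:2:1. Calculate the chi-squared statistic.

0.219

The 1:2:1 ratio has 4 parts, so with N = 684 the expected counts are:
  dark-blue: 684 × 1/4 = 171
  light-blue: 684 × 2/4 = 342
  white: 684 × 1/4 = 171
χ² = Σ (O − E)² / E
  dark-blue: (171 − 171)² / 171 = 0.0000
  light-blue: (337 − 342)² / 342 = 0.0731
  white: (176 − 171)² / 171 = 0.1462
χ² = 0.0000 + 0.0731 + 0.1462 = 0.2193 ≈ 0.219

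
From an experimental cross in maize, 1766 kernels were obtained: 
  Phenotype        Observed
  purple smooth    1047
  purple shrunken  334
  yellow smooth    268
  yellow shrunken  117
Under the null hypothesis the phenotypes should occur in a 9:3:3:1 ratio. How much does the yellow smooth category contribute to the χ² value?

12.034

Total ratio parts = 16. Expected numbers out of 1766:
  purple smooth: 1766 × 9/16 = 993.375
  purple shrunken: 1766 × 3/16 = 331.125
  yellow smooth: 1766 × 3/16 = 331.125
  yellow shrunken: 1766 × 1/16 = 110.375
Contribution of yellow smooth: (268 − 331.125)² / 331.125 = 12.0340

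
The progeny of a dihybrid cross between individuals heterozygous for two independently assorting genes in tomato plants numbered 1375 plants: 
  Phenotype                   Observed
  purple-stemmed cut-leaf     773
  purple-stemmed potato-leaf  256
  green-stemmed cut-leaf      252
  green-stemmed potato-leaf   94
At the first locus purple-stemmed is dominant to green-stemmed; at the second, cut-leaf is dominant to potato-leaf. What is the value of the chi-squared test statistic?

A dihybrid F₂ with independent assortment and complete dominance at both loci gives a 9:3:3:1 phenotypic ratio.
Under the 9:3:3:1 hypothesis (Σ ratio = 16, N = 1375):
  purple-stemmed cut-leaf: 1375 × 9/16 = 773.4375
  purple-stemmed potato-leaf: 1375 × 3/16 = 257.8125
  green-stemmed cut-leaf: 1375 × 3/16 = 257.8125
  green-stemmed potato-leaf: 1375 × 1/16 = 85.9375
χ² = Σ (O − E)² / E
  purple-stemmed cut-leaf: (773 − 773.4375)² / 773.4375 = 0.0002
  purple-stemmed potato-leaf: (256 − 257.8125)² / 257.8125 = 0.0127
  green-stemmed cut-leaf: (252 − 257.8125)² / 257.8125 = 0.1310
  green-stemmed potato-leaf: (94 − 85.9375)² / 85.9375 = 0.7564
χ² = 0.0002 + 0.0127 + 0.1310 + 0.7564 = 0.9003 ≈ 0.900

0.900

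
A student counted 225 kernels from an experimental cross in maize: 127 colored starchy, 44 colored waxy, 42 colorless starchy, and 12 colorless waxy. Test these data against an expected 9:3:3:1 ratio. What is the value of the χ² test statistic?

0.383

Total ratio parts = 16. Expected numbers out of 225:
  colored starchy: 225 × 9/16 = 126.5625
  colored waxy: 225 × 3/16 = 42.1875
  colorless starchy: 225 × 3/16 = 42.1875
  colorless waxy: 225 × 1/16 = 14.0625
χ² = Σ (O − E)² / E
  colored starchy: (127 − 126.5625)² / 126.5625 = 0.0015
  colored waxy: (44 − 42.1875)² / 42.1875 = 0.0779
  colorless starchy: (42 − 42.1875)² / 42.1875 = 0.0008
  colorless waxy: (12 − 14.0625)² / 14.0625 = 0.3025
χ² = 0.0015 + 0.0779 + 0.0008 + 0.3025 = 0.3827 ≈ 0.383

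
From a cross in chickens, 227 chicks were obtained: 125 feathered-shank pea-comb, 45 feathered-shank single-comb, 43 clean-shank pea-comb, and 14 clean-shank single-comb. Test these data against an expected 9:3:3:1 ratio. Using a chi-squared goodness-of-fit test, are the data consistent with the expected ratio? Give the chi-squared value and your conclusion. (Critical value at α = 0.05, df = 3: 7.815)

0.203; consistent

The 9:3:3:1 ratio has 16 parts, so with N = 227 the expected counts are:
  feathered-shank pea-comb: 227 × 9/16 = 127.6875
  feathered-shank single-comb: 227 × 3/16 = 42.5625
  clean-shank pea-comb: 227 × 3/16 = 42.5625
  clean-shank single-comb: 227 × 1/16 = 14.1875
χ² = Σ (O − E)² / E
  feathered-shank pea-comb: (125 − 127.6875)² / 127.6875 = 0.0566
  feathered-shank single-comb: (45 − 42.5625)² / 42.5625 = 0.1396
  clean-shank pea-comb: (43 − 42.5625)² / 42.5625 = 0.0045
  clean-shank single-comb: (14 − 14.1875)² / 14.1875 = 0.0025
χ² = 0.0566 + 0.1396 + 0.0045 + 0.0025 = 0.2032 ≈ 0.203
Degrees of freedom = 4 − 1 = 3; critical value at α = 0.05 is 7.815.
Since 0.203 < 7.815, we fail to reject the null hypothesis — the data are consistent with the 9:3:3:1 ratio.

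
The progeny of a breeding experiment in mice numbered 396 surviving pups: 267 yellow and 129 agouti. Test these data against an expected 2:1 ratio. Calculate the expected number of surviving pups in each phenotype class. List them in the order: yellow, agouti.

264, 132

Total ratio parts = 3. Expected numbers out of 396:
  yellow: 396 × 2/3 = 264
  agouti: 396 × 1/3 = 132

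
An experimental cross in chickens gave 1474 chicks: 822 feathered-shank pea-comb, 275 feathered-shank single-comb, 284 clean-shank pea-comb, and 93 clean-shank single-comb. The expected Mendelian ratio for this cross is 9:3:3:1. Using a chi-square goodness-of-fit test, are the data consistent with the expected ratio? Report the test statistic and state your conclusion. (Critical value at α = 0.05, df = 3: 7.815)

Under the 9:3:3:1 hypothesis (Σ ratio = 16, N = 1474):
  feathered-shank pea-comb: 1474 × 9/16 = 829.125
  feathered-shank single-comb: 1474 × 3/16 = 276.375
  clean-shank pea-comb: 1474 × 3/16 = 276.375
  clean-shank single-comb: 1474 × 1/16 = 92.125
χ² = Σ (O − E)² / E
  feathered-shank pea-comb: (822 − 829.125)² / 829.125 = 0.0612
  feathered-shank single-comb: (275 − 276.375)² / 276.375 = 0.0068
  clean-shank pea-comb: (284 − 276.375)² / 276.375 = 0.2104
  clean-shank single-comb: (93 − 92.125)² / 92.125 = 0.0083
χ² = 0.0612 + 0.0068 + 0.2104 + 0.0083 = 0.2867 ≈ 0.287
Degrees of freedom = 4 − 1 = 3; critical value at α = 0.05 is 7.815.
Since 0.287 < 7.815, we fail to reject the null hypothesis — the data are consistent with the 9:3:3:1 ratio.

0.287; consistent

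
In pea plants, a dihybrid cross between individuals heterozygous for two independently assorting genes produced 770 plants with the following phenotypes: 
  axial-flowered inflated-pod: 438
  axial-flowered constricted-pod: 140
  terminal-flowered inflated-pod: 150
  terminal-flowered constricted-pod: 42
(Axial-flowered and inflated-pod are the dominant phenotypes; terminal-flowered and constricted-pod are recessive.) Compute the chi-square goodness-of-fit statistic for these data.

A dihybrid F₂ with independent assortment and complete dominance at both loci gives a 9:3:3:1 phenotypic ratio.
Total ratio parts = 16. Expected numbers out of 770:
  axial-flowered inflated-pod: 770 × 9/16 = 433.125
  axial-flowered constricted-pod: 770 × 3/16 = 144.375
  terminal-flowered inflated-pod: 770 × 3/16 = 144.375
  terminal-flowered constricted-pod: 770 × 1/16 = 48.125
χ² = Σ (O − E)² / E
  axial-flowered inflated-pod: (438 − 433.125)² / 433.125 = 0.0549
  axial-flowered constricted-pod: (140 − 144.375)² / 144.375 = 0.1326
  terminal-flowered inflated-pod: (150 − 144.375)² / 144.375 = 0.2192
  terminal-flowered constricted-pod: (42 − 48.125)² / 48.125 = 0.7795
χ² = 0.0549 + 0.1326 + 0.2192 + 0.7795 = 1.1862 ≈ 1.186

1.186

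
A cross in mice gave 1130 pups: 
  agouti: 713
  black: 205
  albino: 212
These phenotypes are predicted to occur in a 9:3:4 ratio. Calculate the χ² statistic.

Total ratio parts = 16. Expected numbers out of 1130:
  agouti: 1130 × 9/16 = 635.625
  black: 1130 × 3/16 = 211.875
  albino: 1130 × 4/16 = 282.5
χ² = Σ (O − E)² / E
  agouti: (713 − 635.625)² / 635.625 = 9.4189
  black: (205 − 211.875)² / 211.875 = 0.2231
  albino: (212 − 282.5)² / 282.5 = 17.5938
χ² = 9.4189 + 0.2231 + 17.5938 = 27.2358 ≈ 27.236

27.236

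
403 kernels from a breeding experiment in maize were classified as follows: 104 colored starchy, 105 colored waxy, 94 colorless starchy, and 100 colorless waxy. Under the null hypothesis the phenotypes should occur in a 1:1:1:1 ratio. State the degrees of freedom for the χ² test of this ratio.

3

A goodness-of-fit test with 4 phenotype classes has df = 4 − 1 = 3.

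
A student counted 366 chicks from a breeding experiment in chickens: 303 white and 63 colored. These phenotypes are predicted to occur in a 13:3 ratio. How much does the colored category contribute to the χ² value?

0.461

Under the 13:3 hypothesis (Σ ratio = 16, N = 366):
  white: 366 × 13/16 = 297.375
  colored: 366 × 3/16 = 68.625
Contribution of colored: (63 − 68.625)² / 68.625 = 0.4611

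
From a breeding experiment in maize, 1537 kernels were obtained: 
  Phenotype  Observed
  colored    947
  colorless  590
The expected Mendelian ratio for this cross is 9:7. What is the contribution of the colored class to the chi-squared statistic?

7.861

The 9:7 ratio has 16 parts, so with N = 1537 the expected counts are:
  colored: 1537 × 9/16 = 864.5625
  colorless: 1537 × 7/16 = 672.4375
Contribution of colored: (947 − 864.5625)² / 864.5625 = 7.8606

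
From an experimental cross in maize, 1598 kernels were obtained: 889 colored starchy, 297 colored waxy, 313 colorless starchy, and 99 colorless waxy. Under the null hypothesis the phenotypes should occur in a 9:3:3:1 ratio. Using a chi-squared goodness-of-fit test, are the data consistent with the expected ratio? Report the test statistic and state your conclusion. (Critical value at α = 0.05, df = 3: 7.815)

0.736; consistent

Expected counts for N = 1598 under a 9:3:3:1 ratio (total parts = 16):
  colored starchy: 1598 × 9/16 = 898.875
  colored waxy: 1598 × 3/16 = 299.625
  colorless starchy: 1598 × 3/16 = 299.625
  colorless waxy: 1598 × 1/16 = 99.875
χ² = Σ (O − E)² / E
  colored starchy: (889 − 898.875)² / 898.875 = 0.1085
  colored waxy: (297 − 299.625)² / 299.625 = 0.0230
  colorless starchy: (313 − 299.625)² / 299.625 = 0.5970
  colorless waxy: (99 − 99.875)² / 99.875 = 0.0077
χ² = 0.1085 + 0.0230 + 0.5970 + 0.0077 = 0.7362 ≈ 0.736
Degrees of freedom = 4 − 1 = 3; critical value at α = 0.05 is 7.815.
Since 0.736 < 7.815, we fail to reject the null hypothesis — the data are consistent with the 9:3:3:1 ratio.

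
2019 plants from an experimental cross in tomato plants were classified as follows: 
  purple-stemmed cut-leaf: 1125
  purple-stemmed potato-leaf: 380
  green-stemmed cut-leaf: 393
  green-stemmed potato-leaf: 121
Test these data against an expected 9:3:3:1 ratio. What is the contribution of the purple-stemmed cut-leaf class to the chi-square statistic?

0.101

Total ratio parts = 16. Expected numbers out of 2019:
  purple-stemmed cut-leaf: 2019 × 9/16 = 1135.6875
  purple-stemmed potato-leaf: 2019 × 3/16 = 378.5625
  green-stemmed cut-leaf: 2019 × 3/16 = 378.5625
  green-stemmed potato-leaf: 2019 × 1/16 = 126.1875
Contribution of purple-stemmed cut-leaf: (1125 − 1135.6875)² / 1135.6875 = 0.1006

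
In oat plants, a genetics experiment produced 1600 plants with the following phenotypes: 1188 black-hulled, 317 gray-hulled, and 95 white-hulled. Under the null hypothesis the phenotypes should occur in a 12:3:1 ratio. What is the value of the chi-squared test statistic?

1.333

Total ratio parts = 16. Expected numbers out of 1600:
  black-hulled: 1600 × 12/16 = 1200
  gray-hulled: 1600 × 3/16 = 300
  white-hulled: 1600 × 1/16 = 100
χ² = Σ (O − E)² / E
  black-hulled: (1188 − 1200)² / 1200 = 0.1200
  gray-hulled: (317 − 300)² / 300 = 0.9633
  white-hulled: (95 − 100)² / 100 = 0.2500
χ² = 0.1200 + 0.9633 + 0.2500 = 1.3333 ≈ 1.333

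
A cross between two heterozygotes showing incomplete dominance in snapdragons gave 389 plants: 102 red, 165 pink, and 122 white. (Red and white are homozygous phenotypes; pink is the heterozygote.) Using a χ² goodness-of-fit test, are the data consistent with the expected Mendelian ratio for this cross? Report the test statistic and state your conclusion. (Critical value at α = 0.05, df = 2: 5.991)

11.005; not consistent

With incomplete dominance, a heterozygote × heterozygote cross gives a 1:2:1 phenotypic ratio.
Expected counts for N = 389 under a 1:2:1 ratio (total parts = 4):
  red: 389 × 1/4 = 97.25
  pink: 389 × 2/4 = 194.5
  white: 389 × 1/4 = 97.25
χ² = Σ (O − E)² / E
  red: (102 − 97.25)² / 97.25 = 0.2320
  pink: (165 − 194.5)² / 194.5 = 4.4743
  white: (122 − 97.25)² / 97.25 = 6.2988
χ² = 0.2320 + 4.4743 + 6.2988 = 11.0051 ≈ 11.005
Degrees of freedom = 3 − 1 = 2; critical value at α = 0.05 is 5.991.
Since 11.005 > 5.991, we reject the null hypothesis — the data do not fit the 1:2:1 ratio.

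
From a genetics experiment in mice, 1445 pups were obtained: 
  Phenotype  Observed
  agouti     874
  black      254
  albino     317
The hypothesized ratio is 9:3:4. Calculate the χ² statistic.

11.085

Under the 9:3:4 hypothesis (Σ ratio = 16, N = 1445):
  agouti: 1445 × 9/16 = 812.8125
  black: 1445 × 3/16 = 270.9375
  albino: 1445 × 4/16 = 361.25
χ² = Σ (O − E)² / E
  agouti: (874 − 812.8125)² / 812.8125 = 4.6061
  black: (254 − 270.9375)² / 270.9375 = 1.0588
  albino: (317 − 361.25)² / 361.25 = 5.4202
χ² = 4.6061 + 1.0588 + 5.4202 = 11.0851 ≈ 11.085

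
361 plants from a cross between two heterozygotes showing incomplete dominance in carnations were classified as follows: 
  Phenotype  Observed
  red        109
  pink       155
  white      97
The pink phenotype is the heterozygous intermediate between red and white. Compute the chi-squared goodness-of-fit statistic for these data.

With incomplete dominance, a heterozygote × heterozygote cross gives a 1:2:1 phenotypic ratio.
Total ratio parts = 4. Expected numbers out of 361:
  red: 361 × 1/4 = 90.25
  pink: 361 × 2/4 = 180.5
  white: 361 × 1/4 = 90.25
χ² = Σ (O − E)² / E
  red: (109 − 90.25)² / 90.25 = 3.8954
  pink: (155 − 180.5)² / 180.5 = 3.6025
  white: (97 − 90.25)² / 90.25 = 0.5048
χ² = 3.8954 + 3.6025 + 0.5048 = 8.0027 ≈ 8.003

8.003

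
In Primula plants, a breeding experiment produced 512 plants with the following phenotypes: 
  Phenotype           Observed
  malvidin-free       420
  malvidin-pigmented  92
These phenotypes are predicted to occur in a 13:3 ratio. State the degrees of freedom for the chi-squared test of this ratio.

1

A goodness-of-fit test with 2 phenotype classes has df = 2 − 1 = 1.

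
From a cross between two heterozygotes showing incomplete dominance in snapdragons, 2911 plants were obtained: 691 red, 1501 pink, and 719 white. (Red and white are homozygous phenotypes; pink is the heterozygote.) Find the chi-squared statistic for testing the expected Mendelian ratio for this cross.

With incomplete dominance, a heterozygote × heterozygote cross gives a 1:2:1 phenotypic ratio.
Under the 1:2:1 hypothesis (Σ ratio = 4, N = 2911):
  red: 2911 × 1/4 = 727.75
  pink: 2911 × 2/4 = 1455.5
  white: 2911 × 1/4 = 727.75
χ² = Σ (O − E)² / E
  red: (691 − 727.75)² / 727.75 = 1.8558
  pink: (1501 − 1455.5)² / 1455.5 = 1.4224
  white: (719 − 727.75)² / 727.75 = 0.1052
χ² = 1.8558 + 1.4224 + 0.1052 = 3.3834 ≈ 3.383

3.383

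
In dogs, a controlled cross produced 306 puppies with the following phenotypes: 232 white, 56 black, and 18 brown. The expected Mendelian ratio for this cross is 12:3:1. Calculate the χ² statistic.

Under the 12:3:1 hypothesis (Σ ratio = 16, N = 306):
  white: 306 × 12/16 = 229.5
  black: 306 × 3/16 = 57.375
  brown: 306 × 1/16 = 19.125
χ² = Σ (O − E)² / E
  white: (232 − 229.5)² / 229.5 = 0.0272
  black: (56 − 57.375)² / 57.375 = 0.0330
  brown: (18 − 19.125)² / 19.125 = 0.0662
χ² = 0.0272 + 0.0330 + 0.0662 = 0.1264 ≈ 0.126

0.126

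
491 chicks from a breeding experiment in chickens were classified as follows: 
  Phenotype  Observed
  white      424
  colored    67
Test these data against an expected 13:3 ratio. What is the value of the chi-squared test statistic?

The 13:3 ratio has 16 parts, so with N = 491 the expected counts are:
  white: 491 × 13/16 = 398.9375
  colored: 491 × 3/16 = 92.0625
χ² = Σ (O − E)² / E
  white: (424 − 398.9375)² / 398.9375 = 1.5745
  colored: (67 − 92.0625)² / 92.0625 = 6.8229
χ² = 1.5745 + 6.8229 = 8.3974 ≈ 8.397

8.397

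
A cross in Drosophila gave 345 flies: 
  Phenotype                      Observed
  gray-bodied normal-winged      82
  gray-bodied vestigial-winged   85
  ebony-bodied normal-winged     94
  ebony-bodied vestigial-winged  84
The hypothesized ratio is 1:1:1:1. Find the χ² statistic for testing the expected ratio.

The 1:1:1:1 ratio has 4 parts, so with N = 345 the expected counts are:
  gray-bodied normal-winged: 345 × 1/4 = 86.25
  gray-bodied vestigial-winged: 345 × 1/4 = 86.25
  ebony-bodied normal-winged: 345 × 1/4 = 86.25
  ebony-bodied vestigial-winged: 345 × 1/4 = 86.25
χ² = Σ (O − E)² / E
  gray-bodied normal-winged: (82 − 86.25)² / 86.25 = 0.2094
  gray-bodied vestigial-winged: (85 − 86.25)² / 86.25 = 0.0181
  ebony-bodied normal-winged: (94 − 86.25)² / 86.25 = 0.6964
  ebony-bodied vestigial-winged: (84 − 86.25)² / 86.25 = 0.0587
χ² = 0.2094 + 0.0181 + 0.6964 + 0.0587 = 0.9826 ≈ 0.983

0.983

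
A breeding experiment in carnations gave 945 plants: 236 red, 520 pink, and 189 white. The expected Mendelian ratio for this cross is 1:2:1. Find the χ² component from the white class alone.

9.450

Total ratio parts = 4. Expected numbers out of 945:
  red: 945 × 1/4 = 236.25
  pink: 945 × 2/4 = 472.5
  white: 945 × 1/4 = 236.25
Contribution of white: (189 − 236.25)² / 236.25 = 9.4500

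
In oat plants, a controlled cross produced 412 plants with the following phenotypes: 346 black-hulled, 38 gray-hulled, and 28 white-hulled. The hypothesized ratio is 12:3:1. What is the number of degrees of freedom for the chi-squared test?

A goodness-of-fit test with 3 phenotype classes has df = 3 − 1 = 2.

2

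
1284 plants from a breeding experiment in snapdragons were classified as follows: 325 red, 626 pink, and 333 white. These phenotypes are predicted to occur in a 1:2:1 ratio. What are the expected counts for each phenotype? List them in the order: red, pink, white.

321, 642, 321

Under the 1:2:1 hypothesis (Σ ratio = 4, N = 1284):
  red: 1284 × 1/4 = 321
  pink: 1284 × 2/4 = 642
  white: 1284 × 1/4 = 321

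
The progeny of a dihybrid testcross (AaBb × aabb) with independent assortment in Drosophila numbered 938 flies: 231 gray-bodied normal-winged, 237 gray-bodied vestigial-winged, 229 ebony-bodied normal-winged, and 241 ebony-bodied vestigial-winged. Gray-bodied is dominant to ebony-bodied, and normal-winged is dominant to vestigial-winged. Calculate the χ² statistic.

0.388

A dihybrid testcross with independent assortment gives a 1:1:1:1 ratio.
Total ratio parts = 4. Expected numbers out of 938:
  gray-bodied normal-winged: 938 × 1/4 = 234.5
  gray-bodied vestigial-winged: 938 × 1/4 = 234.5
  ebony-bodied normal-winged: 938 × 1/4 = 234.5
  ebony-bodied vestigial-winged: 938 × 1/4 = 234.5
χ² = Σ (O − E)² / E
  gray-bodied normal-winged: (231 − 234.5)² / 234.5 = 0.0522
  gray-bodied vestigial-winged: (237 − 234.5)² / 234.5 = 0.0267
  ebony-bodied normal-winged: (229 − 234.5)² / 234.5 = 0.1290
  ebony-bodied vestigial-winged: (241 − 234.5)² / 234.5 = 0.1802
χ² = 0.0522 + 0.0267 + 0.1290 + 0.1802 = 0.3881 ≈ 0.388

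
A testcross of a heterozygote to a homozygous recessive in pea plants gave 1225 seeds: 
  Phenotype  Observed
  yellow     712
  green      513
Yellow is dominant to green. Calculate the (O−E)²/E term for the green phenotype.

A testcross of a heterozygote (Aa × aa) gives a 1:1 phenotypic ratio.
Under the 1:1 hypothesis (Σ ratio = 2, N = 1225):
  yellow: 1225 × 1/2 = 612.5
  green: 1225 × 1/2 = 612.5
Contribution of green: (513 − 612.5)² / 612.5 = 16.1637

16.164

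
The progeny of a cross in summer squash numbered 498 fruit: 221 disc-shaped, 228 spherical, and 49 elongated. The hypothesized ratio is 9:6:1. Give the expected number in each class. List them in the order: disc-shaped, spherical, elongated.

280.125, 186.75, 31.125

Total ratio parts = 16. Expected numbers out of 498:
  disc-shaped: 498 × 9/16 = 280.125
  spherical: 498 × 6/16 = 186.75
  elongated: 498 × 1/16 = 31.125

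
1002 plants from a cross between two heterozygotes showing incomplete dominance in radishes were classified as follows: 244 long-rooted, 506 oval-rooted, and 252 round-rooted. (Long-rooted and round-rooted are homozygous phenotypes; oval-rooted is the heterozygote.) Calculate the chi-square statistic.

With incomplete dominance, a heterozygote × heterozygote cross gives a 1:2:1 phenotypic ratio.
The 1:2:1 ratio has 4 parts, so with N = 1002 the expected counts are:
  long-rooted: 1002 × 1/4 = 250.5
  oval-rooted: 1002 × 2/4 = 501
  round-rooted: 1002 × 1/4 = 250.5
χ² = Σ (O − E)² / E
  long-rooted: (244 − 250.5)² / 250.5 = 0.1687
  oval-rooted: (506 − 501)² / 501 = 0.0499
  round-rooted: (252 − 250.5)² / 250.5 = 0.0090
χ² = 0.1687 + 0.0499 + 0.0090 = 0.2276 ≈ 0.228

0.228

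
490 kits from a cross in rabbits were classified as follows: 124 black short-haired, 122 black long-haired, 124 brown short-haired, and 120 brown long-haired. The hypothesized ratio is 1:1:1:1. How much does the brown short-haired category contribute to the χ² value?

Under the 1:1:1:1 hypothesis (Σ ratio = 4, N = 490):
  black short-haired: 490 × 1/4 = 122.5
  black long-haired: 490 × 1/4 = 122.5
  brown short-haired: 490 × 1/4 = 122.5
  brown long-haired: 490 × 1/4 = 122.5
Contribution of brown short-haired: (124 − 122.5)² / 122.5 = 0.0184

0.018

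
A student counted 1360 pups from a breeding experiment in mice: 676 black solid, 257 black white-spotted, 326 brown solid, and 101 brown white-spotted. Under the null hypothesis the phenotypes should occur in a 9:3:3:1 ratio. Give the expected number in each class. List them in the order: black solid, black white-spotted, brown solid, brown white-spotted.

765, 255, 255, 85

Expected counts for N = 1360 under a 9:3:3:1 ratio (total parts = 16):
  black solid: 1360 × 9/16 = 765
  black white-spotted: 1360 × 3/16 = 255
  brown solid: 1360 × 3/16 = 255
  brown white-spotted: 1360 × 1/16 = 85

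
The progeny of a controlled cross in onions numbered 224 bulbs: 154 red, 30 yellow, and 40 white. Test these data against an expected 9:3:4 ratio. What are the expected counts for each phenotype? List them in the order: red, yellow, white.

126, 42, 56

Under the 9:3:4 hypothesis (Σ ratio = 16, N = 224):
  red: 224 × 9/16 = 126
  yellow: 224 × 3/16 = 42
  white: 224 × 4/16 = 56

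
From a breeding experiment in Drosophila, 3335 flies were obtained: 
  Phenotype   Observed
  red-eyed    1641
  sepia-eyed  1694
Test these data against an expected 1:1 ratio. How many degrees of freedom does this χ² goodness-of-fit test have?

1

A goodness-of-fit test with 2 phenotype classes has df = 2 − 1 = 1.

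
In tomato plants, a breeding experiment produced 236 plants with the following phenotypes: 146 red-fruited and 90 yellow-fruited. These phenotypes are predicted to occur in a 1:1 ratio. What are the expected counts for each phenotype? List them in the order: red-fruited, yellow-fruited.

118, 118

The 1:1 ratio has 2 parts, so with N = 236 the expected counts are:
  red-fruited: 236 × 1/2 = 118
  yellow-fruited: 236 × 1/2 = 118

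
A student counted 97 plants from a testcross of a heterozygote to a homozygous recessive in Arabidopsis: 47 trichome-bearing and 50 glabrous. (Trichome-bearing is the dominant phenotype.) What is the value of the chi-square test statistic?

A testcross of a heterozygote (Aa × aa) gives a 1:1 phenotypic ratio.
The 1:1 ratio has 2 parts, so with N = 97 the expected counts are:
  trichome-bearing: 97 × 1/2 = 48.5
  glabrous: 97 × 1/2 = 48.5
χ² = Σ (O − E)² / E
  trichome-bearing: (47 − 48.5)² / 48.5 = 0.0464
  glabrous: (50 − 48.5)² / 48.5 = 0.0464
χ² = 0.0464 + 0.0464 = 0.0928 ≈ 0.093

0.093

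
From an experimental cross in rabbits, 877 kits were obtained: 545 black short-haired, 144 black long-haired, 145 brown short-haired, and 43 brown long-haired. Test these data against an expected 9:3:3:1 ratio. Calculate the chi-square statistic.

Expected counts for N = 877 under a 9:3:3:1 ratio (total parts = 16):
  black short-haired: 877 × 9/16 = 493.3125
  black long-haired: 877 × 3/16 = 164.4375
  brown short-haired: 877 × 3/16 = 164.4375
  brown long-haired: 877 × 1/16 = 54.8125
χ² = Σ (O − E)² / E
  black short-haired: (545 − 493.3125)² / 493.3125 = 5.4156
  black long-haired: (144 − 164.4375)² / 164.4375 = 2.5401
  brown short-haired: (145 − 164.4375)² / 164.4375 = 2.2976
  brown long-haired: (43 − 54.8125)² / 54.8125 = 2.5457
χ² = 5.4156 + 2.5401 + 2.2976 + 2.5457 = 12.799

12.799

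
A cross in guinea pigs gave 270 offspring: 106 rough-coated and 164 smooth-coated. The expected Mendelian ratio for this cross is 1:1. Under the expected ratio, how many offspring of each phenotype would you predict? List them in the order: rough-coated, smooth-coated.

Under the 1:1 hypothesis (Σ ratio = 2, N = 270):
  rough-coated: 270 × 1/2 = 135
  smooth-coated: 270 × 1/2 = 135

135, 135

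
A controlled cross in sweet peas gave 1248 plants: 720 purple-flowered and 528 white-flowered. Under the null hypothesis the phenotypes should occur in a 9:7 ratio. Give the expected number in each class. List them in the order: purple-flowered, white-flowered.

The 9:7 ratio has 16 parts, so with N = 1248 the expected counts are:
  purple-flowered: 1248 × 9/16 = 702
  white-flowered: 1248 × 7/16 = 546

702, 546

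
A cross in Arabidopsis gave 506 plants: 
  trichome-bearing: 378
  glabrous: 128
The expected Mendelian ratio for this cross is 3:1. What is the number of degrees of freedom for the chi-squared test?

1

A goodness-of-fit test with 2 phenotype classes has df = 2 − 1 = 1.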